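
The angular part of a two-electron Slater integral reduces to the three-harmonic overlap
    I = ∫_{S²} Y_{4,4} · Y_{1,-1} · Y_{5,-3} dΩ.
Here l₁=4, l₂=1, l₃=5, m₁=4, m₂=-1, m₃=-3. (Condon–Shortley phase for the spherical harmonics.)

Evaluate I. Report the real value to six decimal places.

-0.049106

Rules hold: Σm=0, L=10 even, 3≤5≤5.
N = 9·3·11 = 297
Δ = 0!·8!·2!/11! = 1/495
Racah Σ t=0..0: t=0:+1/576 = 1/576
⇒ 3j(4 1 5; 0 0 0)² = 5/99, sgn -1
Racah Σ t=0..0: t=0:+1/80640 = 1/80640
⇒ 3j(4 1 5; 4 -1 -3)² = 1/495, sgn +1
4πI² = N·(3j₀)²·(3jₘ)² = 1/33
I = -1·√(0.030303/4π) = -0.04910640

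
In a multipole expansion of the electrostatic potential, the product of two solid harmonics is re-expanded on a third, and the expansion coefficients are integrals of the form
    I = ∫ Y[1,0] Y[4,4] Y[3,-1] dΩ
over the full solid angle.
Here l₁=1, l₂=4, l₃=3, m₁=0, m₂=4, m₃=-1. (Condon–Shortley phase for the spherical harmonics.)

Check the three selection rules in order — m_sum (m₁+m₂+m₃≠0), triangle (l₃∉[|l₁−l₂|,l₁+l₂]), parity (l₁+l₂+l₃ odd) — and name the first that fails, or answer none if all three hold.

azimuthal sum: 0 + 4 − 1 = 3  ✗
3 ≤ 3 ≤ 5 (triangle on l)
L = 1 + 4 + 3 = 8 (even)

m_sum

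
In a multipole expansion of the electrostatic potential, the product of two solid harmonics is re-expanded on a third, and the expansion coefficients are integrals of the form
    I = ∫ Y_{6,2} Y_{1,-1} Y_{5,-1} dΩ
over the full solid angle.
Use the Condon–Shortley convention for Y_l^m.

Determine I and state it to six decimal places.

Rules hold: Σm=0, L=12 even, 5≤5≤7.
N = 13·3·11 = 429
Δ = 2!·10!·0!/13! = 1/858
Racah Σ t=1..1: t=1:−1/14400 = -1/14400
⇒ 3j(6 1 5; 0 0 0)² = 6/143, sgn +1
Racah Σ t=0..0: t=0:+1/34560 = 1/34560
⇒ 3j(6 1 5; 2 -1 -1)² = 14/429, sgn +1
4πI² = N·(3j₀)²·(3jₘ)² = 84/143
I = +1·√(0.587413/4π) = 0.21620548

0.216205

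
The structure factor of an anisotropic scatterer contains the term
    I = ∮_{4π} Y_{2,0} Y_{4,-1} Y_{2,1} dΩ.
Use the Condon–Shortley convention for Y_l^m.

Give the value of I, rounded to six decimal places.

m-sum 0 ✓  L=8 even ✓  2≤2≤6 ✓
Π(2lᵢ+1) = 5×9×5 = 225
triangle coeff Δ(2,4,2) = 1/630
Σ_t [2,2]: t=2:+1/16 = 1/16
(3j)²=2/35 [(2 4 2; 0 0 0)], sign=+1
Σ_t [2,2]: t=2:+1/24 = 1/24
(3j)²=1/21 [(2 4 2; 0 -1 1)], sign=-1
⇒ 4πI² = 30/49
I = (-1)√(30/49/(4π)) = -0.22072812

-0.220728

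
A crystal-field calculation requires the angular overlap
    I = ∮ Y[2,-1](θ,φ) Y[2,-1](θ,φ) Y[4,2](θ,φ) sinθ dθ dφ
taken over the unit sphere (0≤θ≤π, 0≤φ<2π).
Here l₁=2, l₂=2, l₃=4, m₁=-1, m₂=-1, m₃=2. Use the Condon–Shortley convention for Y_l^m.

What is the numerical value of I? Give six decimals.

m-sum 0 ✓  L=8 even ✓  0≤4≤4 ✓
Π(2lᵢ+1) = 5×5×9 = 225
triangle coeff Δ(2,2,4) = 1/630
Σ_t [0,0]: t=0:+1/16 = 1/16
(3j)²=2/35 [(2 2 4; 0 0 0)], sign=+1
Σ_t [0,0]: t=0:+1/36 = 1/36
(3j)²=4/63 [(2 2 4; -1 -1 2)], sign=+1
⇒ 4πI² = 40/49
I = (+1)√(40/49/(4π)) = 0.25487487

0.254875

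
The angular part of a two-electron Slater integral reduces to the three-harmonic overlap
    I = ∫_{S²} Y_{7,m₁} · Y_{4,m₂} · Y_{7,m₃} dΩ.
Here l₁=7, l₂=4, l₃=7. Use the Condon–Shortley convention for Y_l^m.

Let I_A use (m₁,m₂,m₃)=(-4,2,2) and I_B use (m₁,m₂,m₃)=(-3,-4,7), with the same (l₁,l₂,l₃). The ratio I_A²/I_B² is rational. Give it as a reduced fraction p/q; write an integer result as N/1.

l's match ⇒ only the (l;m) 3-j factors differ between A and B.
A: triangle coeff Δ(7,4,7) = 1/58198140; Σ_t [2,4]: t=2:+1/34836480 t=3:−1/2903040 t=4:+1/2903040 = 1/34836480; (3j)²=25/117572 [(7 4 7; -4 2 2)], sign=-1
B: triangle coeff Δ(7,4,7) = 1/58198140; Σ_t [0,0]: t=0:+1/2090188800 = 1/2090188800; (3j)²=7/5814 [(7 4 7; -3 -4 7)], sign=+1
I_A²/I_B² = (25/117572)/(7/5814) = 225/1274

225/1274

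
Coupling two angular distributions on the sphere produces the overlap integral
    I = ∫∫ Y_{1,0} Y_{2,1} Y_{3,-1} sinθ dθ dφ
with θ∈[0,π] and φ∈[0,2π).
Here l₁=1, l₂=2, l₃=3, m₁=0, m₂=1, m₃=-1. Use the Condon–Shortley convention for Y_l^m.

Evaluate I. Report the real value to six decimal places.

-0.233597

Rules hold: Σm=0, L=6 even, 1≤3≤3.
N = 3·5·7 = 105
Δ = 0!·2!·4!/7! = 1/105
Racah Σ t=0..0: t=0:+1/4 = 1/4
⇒ 3j(1 2 3; 0 0 0)² = 3/35, sgn -1
Racah Σ t=0..0: t=0:+1/6 = 1/6
⇒ 3j(1 2 3; 0 1 -1)² = 8/105, sgn +1
4πI² = N·(3j₀)²·(3jₘ)² = 24/35
I = -1·√(0.685714/4π) = -0.23359668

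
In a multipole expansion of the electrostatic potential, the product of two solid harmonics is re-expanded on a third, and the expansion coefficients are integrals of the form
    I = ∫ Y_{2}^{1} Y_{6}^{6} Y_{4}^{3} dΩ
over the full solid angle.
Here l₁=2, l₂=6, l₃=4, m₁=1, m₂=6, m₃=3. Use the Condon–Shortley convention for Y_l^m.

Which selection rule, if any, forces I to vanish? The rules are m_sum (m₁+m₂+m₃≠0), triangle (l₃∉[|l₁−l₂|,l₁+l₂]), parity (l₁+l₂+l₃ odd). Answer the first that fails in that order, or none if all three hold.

azimuthal sum: 1 + 6 + 3 = 10  ✗
4 ≤ 4 ≤ 8 (triangle on l)
L = 2 + 6 + 4 = 12 (even)

m_sum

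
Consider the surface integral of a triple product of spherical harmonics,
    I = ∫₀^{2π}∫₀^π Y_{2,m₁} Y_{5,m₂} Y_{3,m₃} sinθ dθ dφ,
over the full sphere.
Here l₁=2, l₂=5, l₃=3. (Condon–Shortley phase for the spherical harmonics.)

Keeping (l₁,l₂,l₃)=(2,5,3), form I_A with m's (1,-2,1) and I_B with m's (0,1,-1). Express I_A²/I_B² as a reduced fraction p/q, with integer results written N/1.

Same 2,5,3: normalisation and zero-m 3j drop out of the ratio.
A: Δ: 4! 0! 6! / 11! → 1/2310; sum: t=1:−1/288 = -1/288; 3j²(2 5 3; 1 -2 1) = Δ·Π!·Σ² = 1/22  (sign -1)
B: Δ: 4! 0! 6! / 11! → 1/2310; sum: t=2:+1/192 = 1/192; 3j²(2 5 3; 0 1 -1) = Δ·Π!·Σ² = 3/77  (sign +1)
I_A²/I_B² = (1/22)/(3/77) = 7/6

7/6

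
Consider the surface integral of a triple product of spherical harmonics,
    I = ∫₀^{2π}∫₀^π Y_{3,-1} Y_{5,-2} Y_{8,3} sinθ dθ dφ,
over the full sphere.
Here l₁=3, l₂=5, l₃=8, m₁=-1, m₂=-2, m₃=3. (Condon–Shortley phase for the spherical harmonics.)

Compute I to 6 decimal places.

-0.241178

m-sum 0 ✓  L=16 even ✓  2≤8≤8 ✓
Π(2lᵢ+1) = 7×11×17 = 1309
triangle coeff Δ(3,5,8) = 1/136136
Σ_t [0,0]: t=0:+1/518400 = 1/518400
(3j)²=56/2431 [(3 5 8; 0 0 0)], sign=+1
Σ_t [0,0]: t=0:+1/1451520 = 1/1451520
(3j)²=75/3094 [(3 5 8; -1 -2 3)], sign=-1
⇒ 4πI² = 2100/2873
I = (-1)√(2100/2873/(4π)) = -0.24117756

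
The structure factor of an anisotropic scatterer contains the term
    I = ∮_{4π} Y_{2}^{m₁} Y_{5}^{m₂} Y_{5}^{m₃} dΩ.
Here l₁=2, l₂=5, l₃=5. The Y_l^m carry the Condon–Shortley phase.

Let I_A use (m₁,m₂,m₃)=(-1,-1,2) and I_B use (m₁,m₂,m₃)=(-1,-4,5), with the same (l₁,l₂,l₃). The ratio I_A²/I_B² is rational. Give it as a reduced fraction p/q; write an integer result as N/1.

Same 2,5,5: normalisation and zero-m 3j drop out of the ratio.
A: Δ: 2! 2! 8! / 13! → 1/38610; sum: t=1:−1/1440 t=2:+1/2880 = -1/2880; 3j²(2 5 5; -1 -1 2) = Δ·Π!·Σ² = 7/715  (sign +1)
B: Δ: 2! 2! 8! / 13! → 1/38610; sum: t=1:−1/80640 = -1/80640; 3j²(2 5 5; -1 -4 5) = Δ·Π!·Σ² = 9/286  (sign -1)
I_A²/I_B² = (7/715)/(9/286) = 14/45

14/45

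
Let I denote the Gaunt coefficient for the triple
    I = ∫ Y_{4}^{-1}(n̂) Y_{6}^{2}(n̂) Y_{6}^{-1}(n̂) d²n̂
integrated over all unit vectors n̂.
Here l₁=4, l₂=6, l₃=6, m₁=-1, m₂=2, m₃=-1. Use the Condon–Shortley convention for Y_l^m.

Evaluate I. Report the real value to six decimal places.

0.113069

Checks pass: Σm=0; 16 even; l₃=6∈[2,10].
(2·4+1)(2·6+1)(2·6+1) = 1521
Δ: 4! 4! 8! / 17! → 1/15315300
sum: t=0:+1/829440 t=1:−1/25920 t=2:+1/9216 t=3:−1/25920 t=4:+1/829440 = 7/207360
3j²(4 6 6; 0 0 0) = Δ·Π!·Σ² = 28/2431  (sign +1)
sum: t=1:−1/725760 t=2:+1/34560 t=3:−1/17280 t=4:+1/82944 = -53/2903040
3j²(4 6 6; -1 2 -1) = Δ·Π!·Σ² = 2809/306306  (sign +1)
combine: 4πI² = 1521·28/2431·2809/306306 = 5618/34969
take √, sign +1: I = 0.11306920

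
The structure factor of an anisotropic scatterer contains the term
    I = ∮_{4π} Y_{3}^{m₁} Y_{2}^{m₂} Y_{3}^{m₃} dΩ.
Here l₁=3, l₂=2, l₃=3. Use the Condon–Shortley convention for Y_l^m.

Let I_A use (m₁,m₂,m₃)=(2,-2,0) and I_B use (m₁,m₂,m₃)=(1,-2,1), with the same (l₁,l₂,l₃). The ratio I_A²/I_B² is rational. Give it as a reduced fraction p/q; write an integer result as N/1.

5/6

Same 3,2,3: normalisation and zero-m 3j drop out of the ratio.
A: Δ: 2! 4! 2! / 9! → 1/3780; sum: t=0:+1/24 = 1/24; 3j²(3 2 3; 2 -2 0) = Δ·Π!·Σ² = 1/21  (sign -1)
B: Δ: 2! 4! 2! / 9! → 1/3780; sum: t=0:+1/16 = 1/16; 3j²(3 2 3; 1 -2 1) = Δ·Π!·Σ² = 2/35  (sign +1)
I_A²/I_B² = (1/21)/(2/35) = 5/6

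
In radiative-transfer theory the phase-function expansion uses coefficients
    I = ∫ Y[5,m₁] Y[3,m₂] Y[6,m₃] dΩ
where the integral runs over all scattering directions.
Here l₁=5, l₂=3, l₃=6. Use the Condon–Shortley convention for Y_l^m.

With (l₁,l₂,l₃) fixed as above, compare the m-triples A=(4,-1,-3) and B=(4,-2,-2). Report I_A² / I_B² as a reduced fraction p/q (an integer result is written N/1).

8/5

Same 5,3,6: normalisation and zero-m 3j drop out of the ratio.
A: Δ: 2! 8! 4! / 15! → 1/675675; sum: t=0:+1/40320 t=1:−1/241920 = 1/48384; 3j²(5 3 6; 4 -1 -3) = Δ·Π!·Σ² = 24/1001  (sign -1)
B: Δ: 2! 8! 4! / 15! → 1/675675; sum: t=0:+1/60480 t=1:−1/967680 = 1/64512; 3j²(5 3 6; 4 -2 -2) = Δ·Π!·Σ² = 15/1001  (sign +1)
I_A²/I_B² = (24/1001)/(15/1001) = 8/5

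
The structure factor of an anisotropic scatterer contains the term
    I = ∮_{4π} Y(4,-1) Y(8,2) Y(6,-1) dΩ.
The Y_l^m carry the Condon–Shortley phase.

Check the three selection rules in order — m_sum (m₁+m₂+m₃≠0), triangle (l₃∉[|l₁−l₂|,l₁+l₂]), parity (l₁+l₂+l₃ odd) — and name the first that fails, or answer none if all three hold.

none

Σmᵢ = 0  ✓
l₃∈[|l₁−l₂|,l₁+l₂]=[4,12], have l₃=6  ✓
Σlᵢ = 18 ⇒ even  ✓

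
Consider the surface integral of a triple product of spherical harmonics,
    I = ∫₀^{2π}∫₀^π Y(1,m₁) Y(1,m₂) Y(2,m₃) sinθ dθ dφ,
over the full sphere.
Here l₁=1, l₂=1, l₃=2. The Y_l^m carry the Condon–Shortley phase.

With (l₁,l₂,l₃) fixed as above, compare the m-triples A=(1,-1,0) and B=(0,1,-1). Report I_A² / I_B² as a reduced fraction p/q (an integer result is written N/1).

Same 1,1,2: normalisation and zero-m 3j drop out of the ratio.
A: Δ: 0! 2! 2! / 5! → 1/30; sum: t=0:+1/4 = 1/4; 3j²(1 1 2; 1 -1 0) = Δ·Π!·Σ² = 1/30  (sign +1)
B: Δ: 0! 2! 2! / 5! → 1/30; sum: t=0:+1/2 = 1/2; 3j²(1 1 2; 0 1 -1) = Δ·Π!·Σ² = 1/10  (sign -1)
I_A²/I_B² = (1/30)/(1/10) = 1/3

1/3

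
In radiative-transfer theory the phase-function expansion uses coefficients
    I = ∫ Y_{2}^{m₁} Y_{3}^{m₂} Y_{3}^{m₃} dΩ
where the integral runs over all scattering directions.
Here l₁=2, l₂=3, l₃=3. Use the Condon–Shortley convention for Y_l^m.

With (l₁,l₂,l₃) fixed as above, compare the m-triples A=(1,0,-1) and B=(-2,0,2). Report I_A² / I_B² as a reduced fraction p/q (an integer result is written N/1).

1/10

Same 2,3,3: normalisation and zero-m 3j drop out of the ratio.
A: Δ: 2! 2! 4! / 9! → 1/3780; sum: t=0:+1/12 t=1:−1/8 = -1/24; 3j²(2 3 3; 1 0 -1) = Δ·Π!·Σ² = 1/210  (sign -1)
B: Δ: 2! 2! 4! / 9! → 1/3780; sum: t=2:+1/24 = 1/24; 3j²(2 3 3; -2 0 2) = Δ·Π!·Σ² = 1/21  (sign -1)
I_A²/I_B² = (1/210)/(1/21) = 1/10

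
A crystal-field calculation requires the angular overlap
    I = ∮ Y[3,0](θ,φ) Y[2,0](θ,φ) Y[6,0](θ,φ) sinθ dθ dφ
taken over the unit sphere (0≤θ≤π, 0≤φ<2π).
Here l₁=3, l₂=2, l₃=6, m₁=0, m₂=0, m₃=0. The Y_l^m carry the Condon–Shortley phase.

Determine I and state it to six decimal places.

triangle: need 1≤l₃≤5, have 6; I=0

0.000000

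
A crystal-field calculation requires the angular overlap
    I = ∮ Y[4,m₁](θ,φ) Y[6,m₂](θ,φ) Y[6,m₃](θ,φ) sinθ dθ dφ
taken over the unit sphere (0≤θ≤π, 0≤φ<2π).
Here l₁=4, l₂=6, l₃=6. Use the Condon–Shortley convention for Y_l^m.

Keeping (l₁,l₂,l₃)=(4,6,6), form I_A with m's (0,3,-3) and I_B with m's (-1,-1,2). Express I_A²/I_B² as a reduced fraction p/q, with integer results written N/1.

l's match ⇒ only the (l;m) 3-j factors differ between A and B.
A: triangle coeff Δ(4,6,6) = 1/15315300; Σ_t [1,4]: t=1:−1/1451520 t=2:+1/80640 t=3:−1/51840 t=4:+1/414720 = -1/193536; (3j)²=81/17017 [(4 6 6; 0 3 -3)], sign=+1
B: triangle coeff Δ(4,6,6) = 1/15315300; Σ_t [1,4]: t=1:−1/82944 t=2:+1/17280 t=3:−1/34560 t=4:+1/725760 = 53/2903040; (3j)²=2809/306306 [(4 6 6; -1 -1 2)], sign=+1
I_A²/I_B² = (81/17017)/(2809/306306) = 1458/2809

1458/2809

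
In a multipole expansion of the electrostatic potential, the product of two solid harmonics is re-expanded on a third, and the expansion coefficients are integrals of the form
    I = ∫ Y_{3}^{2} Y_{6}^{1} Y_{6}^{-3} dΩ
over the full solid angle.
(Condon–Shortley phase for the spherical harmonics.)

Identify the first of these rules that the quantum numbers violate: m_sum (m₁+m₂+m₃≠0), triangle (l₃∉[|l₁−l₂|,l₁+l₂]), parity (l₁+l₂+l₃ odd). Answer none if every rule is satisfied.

m₁+m₂+m₃ = 2 + 1 − 3 = 0  ✓
triangle: |3−6|=3 ≤ l₃=6 ≤ 3+6=9  ✓
parity: l₁+l₂+l₃ = 15 is odd  ✗

parity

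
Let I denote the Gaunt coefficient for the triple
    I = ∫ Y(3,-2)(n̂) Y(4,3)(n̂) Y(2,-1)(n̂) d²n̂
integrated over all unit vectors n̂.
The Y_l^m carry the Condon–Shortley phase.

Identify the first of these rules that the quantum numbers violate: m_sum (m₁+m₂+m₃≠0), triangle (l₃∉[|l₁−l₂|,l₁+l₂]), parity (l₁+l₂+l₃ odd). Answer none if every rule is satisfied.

Σmᵢ = 0  ✓
l₃∈[|l₁−l₂|,l₁+l₂]=[1,7], have l₃=2  ✓
Σlᵢ = 9 ⇒ odd  ✗

parity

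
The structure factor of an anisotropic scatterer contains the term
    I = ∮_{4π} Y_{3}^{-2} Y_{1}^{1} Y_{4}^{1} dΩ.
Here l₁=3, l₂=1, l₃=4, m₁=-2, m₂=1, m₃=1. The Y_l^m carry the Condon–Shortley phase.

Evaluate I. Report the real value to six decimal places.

m-sum 0 ✓  L=8 even ✓  2≤4≤4 ✓
Π(2lᵢ+1) = 7×3×9 = 189
triangle coeff Δ(3,1,4) = 1/252
Σ_t [0,0]: t=0:+1/36 = 1/36
(3j)²=4/63 [(3 1 4; 0 0 0)], sign=+1
Σ_t [0,0]: t=0:+1/240 = 1/240
(3j)²=1/84 [(3 1 4; -2 1 1)], sign=-1
⇒ 4πI² = 1/7
I = (-1)√(1/7/(4π)) = -0.10662181

-0.106622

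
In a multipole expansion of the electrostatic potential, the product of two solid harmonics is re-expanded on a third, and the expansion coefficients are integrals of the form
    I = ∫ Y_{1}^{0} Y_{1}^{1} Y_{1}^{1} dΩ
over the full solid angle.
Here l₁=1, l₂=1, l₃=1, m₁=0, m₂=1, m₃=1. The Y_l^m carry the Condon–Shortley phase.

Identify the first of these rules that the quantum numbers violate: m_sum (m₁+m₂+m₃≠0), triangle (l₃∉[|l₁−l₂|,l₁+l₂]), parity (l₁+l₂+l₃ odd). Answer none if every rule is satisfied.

m_sum

m₁+m₂+m₃ = 0 + 1 + 1 = 2  ✗
triangle: |1−1|=0 ≤ l₃=1 ≤ 1+1=2
parity: l₁+l₂+l₃ = 3 is odd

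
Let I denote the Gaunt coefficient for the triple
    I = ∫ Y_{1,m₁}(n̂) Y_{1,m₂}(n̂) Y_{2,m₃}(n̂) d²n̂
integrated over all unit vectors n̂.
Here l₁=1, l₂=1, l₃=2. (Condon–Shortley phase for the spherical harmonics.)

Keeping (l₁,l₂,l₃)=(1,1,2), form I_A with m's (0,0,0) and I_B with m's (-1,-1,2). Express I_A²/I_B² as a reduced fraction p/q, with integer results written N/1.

2/3

Shared (l₁,l₂,l₃)=(1,1,2): N and (l;000)² cancel in I_A²/I_B².
A: Δ = 0!·2!·2!/5! = 1/30; Racah Σ t=0..0: t=0:+1/1 = 1/1; ⇒ 3j(1 1 2; 0 0 0)² = 2/15, sgn +1
B: Δ = 0!·2!·2!/5! = 1/30; Racah Σ t=0..0: t=0:+1/4 = 1/4; ⇒ 3j(1 1 2; -1 -1 2)² = 1/5, sgn +1
I_A²/I_B² = (2/15)/(1/5) = 2/3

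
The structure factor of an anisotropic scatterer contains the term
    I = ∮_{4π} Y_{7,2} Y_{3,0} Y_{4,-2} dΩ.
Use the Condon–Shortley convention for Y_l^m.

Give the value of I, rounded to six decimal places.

Checks pass: Σm=0; 14 even; l₃=4∈[4,10].
(2·7+1)(2·3+1)(2·4+1) = 945
Δ: 6! 8! 0! / 15! → 1/45045
sum: t=3:−1/20736 = -1/20736
3j²(7 3 4; 0 0 0) = Δ·Π!·Σ² = 35/1287  (sign -1)
sum: t=3:−1/51840 = -1/51840
3j²(7 3 4; 2 0 -2) = Δ·Π!·Σ² = 8/429  (sign -1)
combine: 4πI² = 945·35/1287·8/429 = 9800/20449
take √, sign +1: I = 0.19528643

0.195286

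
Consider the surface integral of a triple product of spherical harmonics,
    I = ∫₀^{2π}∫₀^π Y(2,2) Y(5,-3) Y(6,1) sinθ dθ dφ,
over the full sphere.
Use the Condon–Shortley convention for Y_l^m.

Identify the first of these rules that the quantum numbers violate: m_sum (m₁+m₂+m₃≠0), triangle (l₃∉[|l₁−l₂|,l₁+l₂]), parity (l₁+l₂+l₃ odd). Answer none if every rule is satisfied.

Σmᵢ = 0  ✓
l₃∈[|l₁−l₂|,l₁+l₂]=[3,7], have l₃=6  ✓
Σlᵢ = 13 ⇒ odd  ✗

parity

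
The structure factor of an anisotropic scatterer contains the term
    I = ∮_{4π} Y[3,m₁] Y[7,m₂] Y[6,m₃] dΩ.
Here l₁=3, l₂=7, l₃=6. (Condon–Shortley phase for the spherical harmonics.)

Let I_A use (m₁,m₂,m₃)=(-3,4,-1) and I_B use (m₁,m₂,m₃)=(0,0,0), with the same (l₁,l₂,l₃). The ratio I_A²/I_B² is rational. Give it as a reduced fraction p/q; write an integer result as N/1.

1375/784

Shared (l₁,l₂,l₃)=(3,7,6): N and (l;000)² cancel in I_A²/I_B².
A: Δ = 4!·2!·10!/17! = 1/2042040; Racah Σ t=4..4: t=4:+1/1451520 = 1/1451520; ⇒ 3j(3 7 6; -3 4 -1)² = 75/3094, sgn -1
B: Δ = 4!·2!·10!/17! = 1/2042040; Racah Σ t=1..3: t=1:−1/207360 t=2:+1/57600 t=3:−1/207360 = 1/129600; ⇒ 3j(3 7 6; 0 0 0)² = 168/12155, sgn +1
I_A²/I_B² = (75/3094)/(168/12155) = 1375/784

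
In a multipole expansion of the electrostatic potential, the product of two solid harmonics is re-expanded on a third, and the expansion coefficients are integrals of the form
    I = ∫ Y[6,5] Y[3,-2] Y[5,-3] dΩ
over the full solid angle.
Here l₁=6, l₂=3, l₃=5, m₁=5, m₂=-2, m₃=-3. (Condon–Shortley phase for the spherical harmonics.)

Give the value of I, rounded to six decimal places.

Checks pass: Σm=0; 14 even; l₃=5∈[3,9].
(2·6+1)(2·3+1)(2·5+1) = 1001
Δ: 4! 8! 2! / 15! → 1/675675
sum: t=1:−1/8640 t=2:+1/2304 t=3:−1/8640 = 7/34560
3j²(6 3 5; 0 0 0) = Δ·Π!·Σ² = 7/429  (sign -1)
sum: t=0:+1/120960 t=1:−1/483840 = 1/161280
3j²(6 3 5; 5 -2 -3) = Δ·Π!·Σ² = 2/91  (sign +1)
combine: 4πI² = 1001·7/429·2/91 = 14/39
take √, sign -1: I = -0.16901560

-0.169016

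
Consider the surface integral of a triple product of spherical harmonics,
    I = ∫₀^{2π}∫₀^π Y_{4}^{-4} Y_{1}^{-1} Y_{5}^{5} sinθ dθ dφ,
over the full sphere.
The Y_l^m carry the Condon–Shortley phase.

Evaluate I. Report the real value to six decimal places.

Rules hold: Σm=0, L=10 even, 3≤5≤5.
N = 9·3·11 = 297
Δ = 0!·8!·2!/11! = 1/495
Racah Σ t=0..0: t=0:+1/576 = 1/576
⇒ 3j(4 1 5; 0 0 0)² = 5/99, sgn -1
Racah Σ t=0..0: t=0:+1/80640 = 1/80640
⇒ 3j(4 1 5; -4 -1 5)² = 1/11, sgn +1
4πI² = N·(3j₀)²·(3jₘ)² = 15/11
I = -1·√(1.36364/4π) = -0.32941575

-0.329416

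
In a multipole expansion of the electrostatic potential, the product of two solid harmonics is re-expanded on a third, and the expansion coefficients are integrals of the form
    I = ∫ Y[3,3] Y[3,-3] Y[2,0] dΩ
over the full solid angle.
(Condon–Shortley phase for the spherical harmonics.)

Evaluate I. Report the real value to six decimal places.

Rules hold: Σm=0, L=8 even, 0≤2≤6.
N = 7·7·5 = 245
Δ = 4!·2!·2!/9! = 1/3780
Racah Σ t=1..3: t=1:−1/24 t=2:+1/4 t=3:−1/24 = 1/6
⇒ 3j(3 3 2; 0 0 0)² = 4/105, sgn +1
Racah Σ t=0..0: t=0:+1/96 = 1/96
⇒ 3j(3 3 2; 3 -3 0)² = 5/84, sgn +1
4πI² = N·(3j₀)²·(3jₘ)² = 5/9
I = +1·√(0.555556/4π) = 0.21026104

0.210261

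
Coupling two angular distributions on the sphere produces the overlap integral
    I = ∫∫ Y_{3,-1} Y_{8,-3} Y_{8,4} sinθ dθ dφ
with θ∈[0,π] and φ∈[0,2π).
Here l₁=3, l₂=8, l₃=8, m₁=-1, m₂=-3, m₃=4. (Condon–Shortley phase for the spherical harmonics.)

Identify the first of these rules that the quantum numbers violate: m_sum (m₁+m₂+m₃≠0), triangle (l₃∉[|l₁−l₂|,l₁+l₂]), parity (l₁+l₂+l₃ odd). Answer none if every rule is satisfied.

parity

azimuthal sum: -1 − 3 + 4 = 0  ✓
5 ≤ 8 ≤ 11 (triangle on l)  ✓
L = 3 + 8 + 8 = 19 (odd)  ✗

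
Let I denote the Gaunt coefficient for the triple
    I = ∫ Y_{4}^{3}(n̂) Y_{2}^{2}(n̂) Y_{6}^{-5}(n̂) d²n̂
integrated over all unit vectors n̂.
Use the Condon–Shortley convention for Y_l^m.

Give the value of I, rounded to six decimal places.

-0.288917

m-sum 0 ✓  L=12 even ✓  2≤6≤6 ✓
Π(2lᵢ+1) = 9×5×13 = 585
triangle coeff Δ(4,2,6) = 1/6435
Σ_t [0,0]: t=0:+1/2304 = 1/2304
(3j)²=5/143 [(4 2 6; 0 0 0)], sign=+1
Σ_t [0,0]: t=0:+1/120960 = 1/120960
(3j)²=2/39 [(4 2 6; 3 2 -5)], sign=-1
⇒ 4πI² = 150/143
I = (-1)√(150/143/(4π)) = -0.28891672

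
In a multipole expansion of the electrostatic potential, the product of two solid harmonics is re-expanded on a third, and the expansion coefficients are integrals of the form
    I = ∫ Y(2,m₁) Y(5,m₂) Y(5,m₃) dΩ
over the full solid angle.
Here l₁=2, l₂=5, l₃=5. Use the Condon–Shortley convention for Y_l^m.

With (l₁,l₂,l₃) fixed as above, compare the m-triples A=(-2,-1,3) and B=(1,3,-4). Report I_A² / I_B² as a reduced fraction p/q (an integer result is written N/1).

Shared (l₁,l₂,l₃)=(2,5,5): N and (l;000)² cancel in I_A²/I_B².
A: Δ = 2!·2!·8!/13! = 1/38610; Racah Σ t=2..2: t=2:+1/5760 = 1/5760; ⇒ 3j(2 5 5; -2 -1 3)² = 56/2145, sgn +1
B: Δ = 2!·2!·8!/13! = 1/38610; Racah Σ t=0..1: t=0:+1/80640 t=1:−1/10080 = -1/11520; ⇒ 3j(2 5 5; 1 3 -4)² = 49/1430, sgn +1
I_A²/I_B² = (56/2145)/(49/1430) = 16/21

16/21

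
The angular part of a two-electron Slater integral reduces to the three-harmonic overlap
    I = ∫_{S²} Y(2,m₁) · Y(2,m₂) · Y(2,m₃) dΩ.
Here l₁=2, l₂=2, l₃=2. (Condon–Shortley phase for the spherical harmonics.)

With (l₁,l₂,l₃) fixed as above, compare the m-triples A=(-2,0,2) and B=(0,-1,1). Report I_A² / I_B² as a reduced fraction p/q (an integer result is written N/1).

Same 2,2,2: normalisation and zero-m 3j drop out of the ratio.
A: Δ: 2! 2! 2! / 7! → 1/630; sum: t=2:+1/8 = 1/8; 3j²(2 2 2; -2 0 2) = Δ·Π!·Σ² = 2/35  (sign +1)
B: Δ: 2! 2! 2! / 7! → 1/630; sum: t=0:+1/4 t=1:−1/2 = -1/4; 3j²(2 2 2; 0 -1 1) = Δ·Π!·Σ² = 1/70  (sign +1)
I_A²/I_B² = (2/35)/(1/70) = 4/1

4/1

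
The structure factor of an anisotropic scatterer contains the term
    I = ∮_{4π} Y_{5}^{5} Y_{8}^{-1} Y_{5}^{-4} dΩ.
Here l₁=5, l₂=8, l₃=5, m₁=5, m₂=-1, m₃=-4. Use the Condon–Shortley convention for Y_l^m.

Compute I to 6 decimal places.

m-sum 0 ✓  L=18 even ✓  3≤5≤13 ✓
Π(2lᵢ+1) = 11×17×11 = 2057
triangle coeff Δ(5,8,5) = 1/37413090
Σ_t [3,5]: t=3:−1/1036800 t=4:+1/331776 t=5:−1/1036800 = 1/921600
(3j)²=490/46189 [(5 8 5; 0 0 0)], sign=-1
Σ_t [0,0]: t=0:+1/406425600 = 1/406425600
(3j)²=18/46189 [(5 8 5; 5 -1 -4)], sign=-1
⇒ 4πI² = 8820/1037153
I = (+1)√(8820/1037153/(4π)) = 0.02601405

0.026014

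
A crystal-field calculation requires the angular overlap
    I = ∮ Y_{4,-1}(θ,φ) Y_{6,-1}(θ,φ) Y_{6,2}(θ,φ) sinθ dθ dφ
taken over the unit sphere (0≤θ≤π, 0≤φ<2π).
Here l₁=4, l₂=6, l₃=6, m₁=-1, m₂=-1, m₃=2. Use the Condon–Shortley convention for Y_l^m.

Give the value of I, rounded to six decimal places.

Rules hold: Σm=0, L=16 even, 2≤6≤10.
N = 9·13·13 = 1521
Δ = 4!·4!·8!/17! = 1/15315300
Racah Σ t=0..4: t=0:+1/829440 t=1:−1/25920 t=2:+1/9216 t=3:−1/25920 t=4:+1/829440 = 7/207360
⇒ 3j(4 6 6; 0 0 0)² = 28/2431, sgn +1
Racah Σ t=1..4: t=1:−1/82944 t=2:+1/17280 t=3:−1/34560 t=4:+1/725760 = 53/2903040
⇒ 3j(4 6 6; -1 -1 2)² = 2809/306306, sgn +1
4πI² = N·(3j₀)²·(3jₘ)² = 5618/34969
I = +1·√(0.160657/4π) = 0.11306920

0.113069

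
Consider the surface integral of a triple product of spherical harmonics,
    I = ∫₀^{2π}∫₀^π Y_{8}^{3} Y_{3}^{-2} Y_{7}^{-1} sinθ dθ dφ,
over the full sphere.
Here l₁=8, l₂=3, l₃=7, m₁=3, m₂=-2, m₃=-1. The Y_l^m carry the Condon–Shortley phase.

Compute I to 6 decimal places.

m-sum 0 ✓  L=18 even ✓  5≤7≤11 ✓
Π(2lᵢ+1) = 17×7×15 = 1785
triangle coeff Δ(8,3,7) = 1/5290740
Σ_t [1,3]: t=1:−1/7257600 t=2:+1/2073600 t=3:−1/7257600 = 1/4838400
(3j)²=252/20995 [(8 3 7; 0 0 0)], sign=-1
Σ_t [0,1]: t=0:+1/14515200 t=1:−1/11612160 = -1/58060800
(3j)²=55/58786 [(8 3 7; 3 -2 -1)], sign=-1
⇒ 4πI² = 20790/1037153
I = (+1)√(20790/1037153/(4π)) = 0.03993934

0.039939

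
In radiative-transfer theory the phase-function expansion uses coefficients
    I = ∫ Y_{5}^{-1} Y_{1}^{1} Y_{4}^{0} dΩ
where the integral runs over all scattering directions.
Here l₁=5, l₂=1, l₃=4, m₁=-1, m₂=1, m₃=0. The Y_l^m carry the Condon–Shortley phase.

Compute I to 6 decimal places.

-0.190188

m-sum 0 ✓  L=10 even ✓  4≤4≤6 ✓
Π(2lᵢ+1) = 11×3×9 = 297
triangle coeff Δ(5,1,4) = 1/495
Σ_t [1,1]: t=1:−1/576 = -1/576
(3j)²=5/99 [(5 1 4; 0 0 0)], sign=-1
Σ_t [2,2]: t=2:+1/1152 = 1/1152
(3j)²=1/33 [(5 1 4; -1 1 0)], sign=+1
⇒ 4πI² = 5/11
I = (-1)√(5/11/(4π)) = -0.19018827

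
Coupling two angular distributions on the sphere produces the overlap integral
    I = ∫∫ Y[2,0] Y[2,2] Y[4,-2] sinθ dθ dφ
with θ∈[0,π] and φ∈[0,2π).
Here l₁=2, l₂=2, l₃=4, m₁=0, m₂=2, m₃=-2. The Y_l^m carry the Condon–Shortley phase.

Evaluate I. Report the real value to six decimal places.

m-sum 0 ✓  L=8 even ✓  0≤4≤4 ✓
Π(2lᵢ+1) = 5×5×9 = 225
triangle coeff Δ(2,2,4) = 1/630
Σ_t [0,0]: t=0:+1/16 = 1/16
(3j)²=2/35 [(2 2 4; 0 0 0)], sign=+1
Σ_t [0,0]: t=0:+1/96 = 1/96
(3j)²=1/42 [(2 2 4; 0 2 -2)], sign=+1
⇒ 4πI² = 15/49
I = (+1)√(15/49/(4π)) = 0.15607835

0.156078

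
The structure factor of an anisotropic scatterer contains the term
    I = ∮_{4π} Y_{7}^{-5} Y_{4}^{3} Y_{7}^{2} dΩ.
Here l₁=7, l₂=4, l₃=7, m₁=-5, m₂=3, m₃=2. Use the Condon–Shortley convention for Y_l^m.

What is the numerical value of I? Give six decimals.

0.160152

m-sum 0 ✓  L=18 even ✓  3≤7≤11 ✓
Π(2lᵢ+1) = 15×9×15 = 2025
triangle coeff Δ(7,4,7) = 1/58198140
Σ_t [0,4]: t=0:+1/17418240 t=1:−1/622080 t=2:+1/230400 t=3:−1/622080 t=4:+1/17418240 = 1/806400
(3j)²=2268/230945 [(7 4 7; 0 0 0)], sign=-1
Σ_t [3,4]: t=3:−1/52254720 t=4:+1/11612160 = 1/14929920
(3j)²=1225/75582 [(7 4 7; -5 3 2)], sign=-1
⇒ 4πI² = 62511750/193947611
I = (+1)√(62511750/193947611/(4π)) = 0.16015248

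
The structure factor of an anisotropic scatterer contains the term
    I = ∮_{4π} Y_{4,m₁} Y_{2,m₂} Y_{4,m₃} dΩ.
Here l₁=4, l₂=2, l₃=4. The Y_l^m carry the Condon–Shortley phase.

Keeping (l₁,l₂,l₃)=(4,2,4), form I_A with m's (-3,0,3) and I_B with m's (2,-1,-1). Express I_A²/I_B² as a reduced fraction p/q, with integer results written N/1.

49/243

Shared (l₁,l₂,l₃)=(4,2,4): N and (l;000)² cancel in I_A²/I_B².
A: Δ = 2!·6!·2!/11! = 1/13860; Racah Σ t=1..2: t=1:−1/720 t=2:+1/480 = 1/1440; ⇒ 3j(4 2 4; -3 0 3)² = 7/1980, sgn -1
B: Δ = 2!·6!·2!/11! = 1/13860; Racah Σ t=0..1: t=0:+1/96 t=1:−1/240 = 1/160; ⇒ 3j(4 2 4; 2 -1 -1)² = 27/1540, sgn -1
I_A²/I_B² = (7/1980)/(27/1540) = 49/243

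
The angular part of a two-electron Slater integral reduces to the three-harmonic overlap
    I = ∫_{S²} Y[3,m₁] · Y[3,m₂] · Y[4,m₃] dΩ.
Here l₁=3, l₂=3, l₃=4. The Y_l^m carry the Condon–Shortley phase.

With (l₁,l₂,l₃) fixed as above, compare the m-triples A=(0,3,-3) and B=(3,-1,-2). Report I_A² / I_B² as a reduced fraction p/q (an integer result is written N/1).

Shared (l₁,l₂,l₃)=(3,3,4): N and (l;000)² cancel in I_A²/I_B².
A: Δ = 2!·4!·4!/11! = 1/34650; Racah Σ t=2..2: t=2:+1/288 = 1/288; ⇒ 3j(3 3 4; 0 3 -3)² = 1/22, sgn -1
B: Δ = 2!·4!·4!/11! = 1/34650; Racah Σ t=0..0: t=0:+1/192 = 1/192; ⇒ 3j(3 3 4; 3 -1 -2)² = 3/77, sgn +1
I_A²/I_B² = (1/22)/(3/77) = 7/6

7/6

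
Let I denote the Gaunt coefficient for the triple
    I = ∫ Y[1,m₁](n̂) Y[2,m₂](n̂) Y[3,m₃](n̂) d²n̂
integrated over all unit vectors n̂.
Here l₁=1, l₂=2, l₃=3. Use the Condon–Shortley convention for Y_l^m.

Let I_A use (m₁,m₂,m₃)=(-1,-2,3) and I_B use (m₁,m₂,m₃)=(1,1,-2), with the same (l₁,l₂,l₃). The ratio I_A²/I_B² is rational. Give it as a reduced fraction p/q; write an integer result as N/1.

Same 1,2,3: normalisation and zero-m 3j drop out of the ratio.
A: Δ: 0! 2! 4! / 7! → 1/105; sum: t=0:+1/48 = 1/48; 3j²(1 2 3; -1 -2 3) = Δ·Π!·Σ² = 1/7  (sign +1)
B: Δ: 0! 2! 4! / 7! → 1/105; sum: t=0:+1/12 = 1/12; 3j²(1 2 3; 1 1 -2) = Δ·Π!·Σ² = 2/21  (sign -1)
I_A²/I_B² = (1/7)/(2/21) = 3/2

3/2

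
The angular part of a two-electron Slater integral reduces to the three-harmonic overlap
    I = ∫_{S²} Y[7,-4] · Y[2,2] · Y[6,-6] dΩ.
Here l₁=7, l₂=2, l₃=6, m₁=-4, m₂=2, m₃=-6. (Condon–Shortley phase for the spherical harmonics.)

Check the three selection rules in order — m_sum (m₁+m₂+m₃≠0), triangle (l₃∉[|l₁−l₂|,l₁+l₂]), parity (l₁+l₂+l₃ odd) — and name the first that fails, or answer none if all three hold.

m_sum

azimuthal sum: -4 + 2 − 6 = -8  ✗
5 ≤ 6 ≤ 9 (triangle on l)
L = 7 + 2 + 6 = 15 (odd)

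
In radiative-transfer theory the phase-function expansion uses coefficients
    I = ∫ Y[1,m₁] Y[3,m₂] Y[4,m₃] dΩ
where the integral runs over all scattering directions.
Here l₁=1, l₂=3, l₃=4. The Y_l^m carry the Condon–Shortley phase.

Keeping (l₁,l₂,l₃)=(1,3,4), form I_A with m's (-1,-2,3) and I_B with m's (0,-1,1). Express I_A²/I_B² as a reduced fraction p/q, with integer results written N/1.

Same 1,3,4: normalisation and zero-m 3j drop out of the ratio.
A: Δ: 0! 2! 6! / 9! → 1/252; sum: t=0:+1/240 = 1/240; 3j²(1 3 4; -1 -2 3) = Δ·Π!·Σ² = 1/12  (sign -1)
B: Δ: 0! 2! 6! / 9! → 1/252; sum: t=0:+1/48 = 1/48; 3j²(1 3 4; 0 -1 1) = Δ·Π!·Σ² = 5/84  (sign -1)
I_A²/I_B² = (1/12)/(5/84) = 7/5

7/5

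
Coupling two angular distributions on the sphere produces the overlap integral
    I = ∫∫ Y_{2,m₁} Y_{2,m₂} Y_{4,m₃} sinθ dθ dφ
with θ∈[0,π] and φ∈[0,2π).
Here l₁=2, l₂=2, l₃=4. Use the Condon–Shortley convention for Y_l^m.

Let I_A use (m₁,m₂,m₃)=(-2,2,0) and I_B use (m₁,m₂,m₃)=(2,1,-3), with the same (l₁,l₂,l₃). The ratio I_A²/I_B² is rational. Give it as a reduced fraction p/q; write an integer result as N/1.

1/35

Shared (l₁,l₂,l₃)=(2,2,4): N and (l;000)² cancel in I_A²/I_B².
A: Δ = 0!·4!·4!/9! = 1/630; Racah Σ t=0..0: t=0:+1/576 = 1/576; ⇒ 3j(2 2 4; -2 2 0)² = 1/630, sgn +1
B: Δ = 0!·4!·4!/9! = 1/630; Racah Σ t=0..0: t=0:+1/144 = 1/144; ⇒ 3j(2 2 4; 2 1 -3)² = 1/18, sgn -1
I_A²/I_B² = (1/630)/(1/18) = 1/35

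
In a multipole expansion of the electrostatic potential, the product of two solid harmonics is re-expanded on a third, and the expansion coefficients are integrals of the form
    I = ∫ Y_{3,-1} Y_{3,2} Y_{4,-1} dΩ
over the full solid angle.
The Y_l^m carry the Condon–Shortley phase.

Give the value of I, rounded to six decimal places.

0.145070

Rules hold: Σm=0, L=10 even, 0≤4≤6.
N = 7·7·9 = 441
Δ = 2!·4!·4!/11! = 1/34650
Racah Σ t=0..2: t=0:+1/72 t=1:−1/16 t=2:+1/72 = -5/144
⇒ 3j(3 3 4; 0 0 0)² = 2/77, sgn -1
Racah Σ t=1..2: t=1:−1/144 t=2:+1/48 = 1/72
⇒ 3j(3 3 4; -1 2 -1)² = 16/693, sgn -1
4πI² = N·(3j₀)²·(3jₘ)² = 32/121
I = +1·√(0.264463/4π) = 0.14506992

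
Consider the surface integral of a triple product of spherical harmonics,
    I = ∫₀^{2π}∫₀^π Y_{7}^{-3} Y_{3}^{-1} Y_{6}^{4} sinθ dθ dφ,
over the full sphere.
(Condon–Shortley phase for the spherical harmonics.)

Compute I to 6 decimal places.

0.163772

Checks pass: Σm=0; 16 even; l₃=6∈[4,10].
(2·7+1)(2·3+1)(2·6+1) = 1365
Δ: 4! 10! 2! / 17! → 1/2042040
sum: t=1:−1/207360 t=2:+1/57600 t=3:−1/207360 = 1/129600
3j²(7 3 6; 0 0 0) = Δ·Π!·Σ² = 168/12155  (sign +1)
sum: t=0:+1/174182400 t=1:−1/2177280 t=2:+1/645120 = 191/174182400
3j²(7 3 6; -3 -1 4) = Δ·Π!·Σ² = 36481/2042040  (sign +1)
combine: 4πI² = 1365·168/12155·36481/2042040 = 766101/2272985
take √, sign +1: I = 0.16377205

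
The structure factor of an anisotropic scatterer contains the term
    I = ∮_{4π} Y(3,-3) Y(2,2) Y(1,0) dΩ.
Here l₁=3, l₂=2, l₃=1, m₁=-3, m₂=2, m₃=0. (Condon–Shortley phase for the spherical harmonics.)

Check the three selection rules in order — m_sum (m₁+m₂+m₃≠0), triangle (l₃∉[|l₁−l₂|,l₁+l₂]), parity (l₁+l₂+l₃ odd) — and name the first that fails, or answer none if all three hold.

m_sum

Σmᵢ = -1  ✗
l₃∈[|l₁−l₂|,l₁+l₂]=[1,5], have l₃=1
Σlᵢ = 6 ⇒ even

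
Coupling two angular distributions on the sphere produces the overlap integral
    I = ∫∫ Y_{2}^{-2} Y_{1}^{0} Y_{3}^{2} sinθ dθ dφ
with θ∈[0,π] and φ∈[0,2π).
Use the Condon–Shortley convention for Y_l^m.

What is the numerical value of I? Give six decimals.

0.184674

Checks pass: Σm=0; 6 even; l₃=3∈[1,3].
(2·2+1)(2·1+1)(2·3+1) = 105
Δ: 0! 4! 2! / 7! → 1/105
sum: t=0:+1/4 = 1/4
3j²(2 1 3; 0 0 0) = Δ·Π!·Σ² = 3/35  (sign -1)
sum: t=0:+1/24 = 1/24
3j²(2 1 3; -2 0 2) = Δ·Π!·Σ² = 1/21  (sign -1)
combine: 4πI² = 105·3/35·1/21 = 3/7
take √, sign +1: I = 0.18467439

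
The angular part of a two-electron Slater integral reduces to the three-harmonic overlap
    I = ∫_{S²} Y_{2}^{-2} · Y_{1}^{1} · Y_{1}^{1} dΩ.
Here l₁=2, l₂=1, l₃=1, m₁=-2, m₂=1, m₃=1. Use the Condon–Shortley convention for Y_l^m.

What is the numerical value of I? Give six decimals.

m-sum 0 ✓  L=4 even ✓  1≤1≤3 ✓
Π(2lᵢ+1) = 5×3×3 = 45
triangle coeff Δ(2,1,1) = 1/30
Σ_t [1,1]: t=1:−1/1 = -1/1
(3j)²=2/15 [(2 1 1; 0 0 0)], sign=+1
Σ_t [2,2]: t=2:+1/4 = 1/4
(3j)²=1/5 [(2 1 1; -2 1 1)], sign=+1
⇒ 4πI² = 6/5
I = (+1)√(6/5/(4π)) = 0.30901936

0.309019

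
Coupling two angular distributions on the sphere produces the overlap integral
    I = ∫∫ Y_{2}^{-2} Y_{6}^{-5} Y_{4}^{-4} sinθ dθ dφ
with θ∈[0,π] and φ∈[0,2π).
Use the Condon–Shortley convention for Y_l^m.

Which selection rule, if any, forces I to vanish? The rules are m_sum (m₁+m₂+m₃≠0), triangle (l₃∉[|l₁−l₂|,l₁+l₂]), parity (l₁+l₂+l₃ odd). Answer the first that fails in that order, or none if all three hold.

m₁+m₂+m₃ = -2 − 5 − 4 = -11  ✗
triangle: |2−6|=4 ≤ l₃=4 ≤ 2+6=8
parity: l₁+l₂+l₃ = 12 is even

m_sum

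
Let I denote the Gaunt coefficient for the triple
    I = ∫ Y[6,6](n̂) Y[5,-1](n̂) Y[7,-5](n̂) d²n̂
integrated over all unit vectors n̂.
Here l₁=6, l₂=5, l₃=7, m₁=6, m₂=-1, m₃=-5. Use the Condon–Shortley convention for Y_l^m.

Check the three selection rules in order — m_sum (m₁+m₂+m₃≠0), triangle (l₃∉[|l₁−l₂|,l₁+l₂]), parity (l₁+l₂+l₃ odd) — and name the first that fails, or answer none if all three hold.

Σmᵢ = 0  ✓
l₃∈[|l₁−l₂|,l₁+l₂]=[1,11], have l₃=7  ✓
Σlᵢ = 18 ⇒ even  ✓

none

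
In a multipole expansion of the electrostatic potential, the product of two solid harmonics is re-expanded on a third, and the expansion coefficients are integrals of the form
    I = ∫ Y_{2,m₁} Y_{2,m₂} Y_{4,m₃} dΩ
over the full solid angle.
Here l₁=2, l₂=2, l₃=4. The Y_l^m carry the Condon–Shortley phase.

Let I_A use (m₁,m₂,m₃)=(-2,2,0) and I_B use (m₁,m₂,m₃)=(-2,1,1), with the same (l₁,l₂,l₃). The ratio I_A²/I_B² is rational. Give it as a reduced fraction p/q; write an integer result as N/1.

1/5

Shared (l₁,l₂,l₃)=(2,2,4): N and (l;000)² cancel in I_A²/I_B².
A: Δ = 0!·4!·4!/9! = 1/630; Racah Σ t=0..0: t=0:+1/576 = 1/576; ⇒ 3j(2 2 4; -2 2 0)² = 1/630, sgn +1
B: Δ = 0!·4!·4!/9! = 1/630; Racah Σ t=0..0: t=0:+1/144 = 1/144; ⇒ 3j(2 2 4; -2 1 1)² = 1/126, sgn -1
I_A²/I_B² = (1/630)/(1/126) = 1/5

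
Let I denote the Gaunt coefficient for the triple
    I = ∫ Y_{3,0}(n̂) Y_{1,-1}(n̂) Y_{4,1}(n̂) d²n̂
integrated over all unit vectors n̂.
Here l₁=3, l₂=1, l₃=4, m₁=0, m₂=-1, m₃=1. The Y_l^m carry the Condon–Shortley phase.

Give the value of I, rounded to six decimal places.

-0.194664

m-sum 0 ✓  L=8 even ✓  2≤4≤4 ✓
Π(2lᵢ+1) = 7×3×9 = 189
triangle coeff Δ(3,1,4) = 1/252
Σ_t [0,0]: t=0:+1/36 = 1/36
(3j)²=4/63 [(3 1 4; 0 0 0)], sign=+1
Σ_t [0,0]: t=0:+1/72 = 1/72
(3j)²=5/126 [(3 1 4; 0 -1 1)], sign=-1
⇒ 4πI² = 10/21
I = (-1)√(10/21/(4π)) = -0.19466390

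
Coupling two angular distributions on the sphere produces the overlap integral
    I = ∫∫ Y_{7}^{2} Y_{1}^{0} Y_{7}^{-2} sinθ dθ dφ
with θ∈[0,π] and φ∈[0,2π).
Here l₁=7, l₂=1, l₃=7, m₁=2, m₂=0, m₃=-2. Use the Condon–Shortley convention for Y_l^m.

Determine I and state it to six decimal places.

0.000000

L=15 odd ⇒ parity kills the (l;000) factor ⇒ I = 0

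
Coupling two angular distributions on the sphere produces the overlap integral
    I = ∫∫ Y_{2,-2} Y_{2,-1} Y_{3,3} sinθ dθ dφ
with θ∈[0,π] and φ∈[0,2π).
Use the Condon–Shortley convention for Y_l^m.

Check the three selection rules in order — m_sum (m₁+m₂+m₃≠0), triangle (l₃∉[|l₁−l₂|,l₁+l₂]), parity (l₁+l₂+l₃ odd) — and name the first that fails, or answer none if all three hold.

parity

Σmᵢ = 0  ✓
l₃∈[|l₁−l₂|,l₁+l₂]=[0,4], have l₃=3  ✓
Σlᵢ = 7 ⇒ odd  ✗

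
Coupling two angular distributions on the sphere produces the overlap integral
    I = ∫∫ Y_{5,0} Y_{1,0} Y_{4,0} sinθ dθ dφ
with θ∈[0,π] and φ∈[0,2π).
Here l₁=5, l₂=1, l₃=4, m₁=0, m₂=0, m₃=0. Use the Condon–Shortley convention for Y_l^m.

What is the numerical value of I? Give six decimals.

0.245532

Checks pass: Σm=0; 10 even; l₃=4∈[4,6].
(2·5+1)(2·1+1)(2·4+1) = 297
Δ: 2! 8! 0! / 11! → 1/495
sum: t=1:−1/576 = -1/576
3j²(5 1 4; 0 0 0) = Δ·Π!·Σ² = 5/99  (sign -1)
(m-triple is (0,0,0) — same symbol as above.)
combine: 4πI² = 297·5/99·5/99 = 25/33
take √, sign +1: I = 0.24553200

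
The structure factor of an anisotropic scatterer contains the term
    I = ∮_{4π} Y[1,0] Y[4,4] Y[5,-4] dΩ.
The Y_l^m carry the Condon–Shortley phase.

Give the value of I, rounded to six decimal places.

0.147319

m-sum 0 ✓  L=10 even ✓  3≤5≤5 ✓
Π(2lᵢ+1) = 3×9×11 = 297
triangle coeff Δ(1,4,5) = 1/495
Σ_t [0,0]: t=0:+1/576 = 1/576
(3j)²=5/99 [(1 4 5; 0 0 0)], sign=-1
Σ_t [0,0]: t=0:+1/40320 = 1/40320
(3j)²=1/55 [(1 4 5; 0 4 -4)], sign=-1
⇒ 4πI² = 3/11
I = (+1)√(3/11/(4π)) = 0.14731920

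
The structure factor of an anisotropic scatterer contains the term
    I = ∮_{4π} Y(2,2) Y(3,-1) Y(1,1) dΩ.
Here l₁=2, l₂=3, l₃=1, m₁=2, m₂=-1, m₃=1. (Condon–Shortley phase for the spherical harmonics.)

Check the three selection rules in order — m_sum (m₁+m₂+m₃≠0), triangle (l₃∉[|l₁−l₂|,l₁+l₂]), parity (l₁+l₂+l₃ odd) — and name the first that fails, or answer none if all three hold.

azimuthal sum: 2 − 1 + 1 = 2  ✗
1 ≤ 1 ≤ 5 (triangle on l)
L = 2 + 3 + 1 = 6 (even)

m_sum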